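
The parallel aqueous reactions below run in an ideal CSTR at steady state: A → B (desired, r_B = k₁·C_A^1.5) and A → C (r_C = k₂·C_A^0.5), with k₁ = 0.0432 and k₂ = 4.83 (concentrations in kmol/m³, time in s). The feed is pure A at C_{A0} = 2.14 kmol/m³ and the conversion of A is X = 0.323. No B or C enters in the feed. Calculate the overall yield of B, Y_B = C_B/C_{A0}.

0.00413

Exit C_A = C_{A0}(1−X) = 2.14×0.677 = 1.449 kmol/m³.
A CSTR operates uniformly at the exit composition, giving r_B = 0.07533 and r_C = 5.814 (each k·C_A^n at C_A = 1.449).
Fraction of consumed A going to B: r_B/(r_B+r_C) = 0.01279.
C_B = 0.01279·C_{A0}·X = 0.01279×2.14×0.323 = 0.00884 kmol/m³; Y_B = C_B/C_{A0} = 0.00413.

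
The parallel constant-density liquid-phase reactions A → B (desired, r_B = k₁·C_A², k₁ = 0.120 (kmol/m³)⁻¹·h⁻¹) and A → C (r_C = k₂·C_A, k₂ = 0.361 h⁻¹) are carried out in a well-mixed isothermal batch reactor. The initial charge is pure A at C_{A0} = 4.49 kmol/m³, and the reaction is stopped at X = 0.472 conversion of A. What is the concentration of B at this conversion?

1.12 kmol/m³

C_A = C_{A0}(1−X) = 2.371 kmol/m³.
Along a PFR/batch, dC_C/dC_A = −r_C/(r_B+r_C) = −k₂/(k₂+k₁·C_A).
Integrating from C_{A0} to C_A: C_C = (0.361/0.120)·ln[(0.361+0.120·4.49)/(0.361+0.120·2.37)] = 3.008·ln(0.8998/0.6455) = 0.9993 kmol/m³.
Then C_B = (C_{A0}−C_A) − C_C = 2.119 − 0.9993 = 1.120 kmol/m³.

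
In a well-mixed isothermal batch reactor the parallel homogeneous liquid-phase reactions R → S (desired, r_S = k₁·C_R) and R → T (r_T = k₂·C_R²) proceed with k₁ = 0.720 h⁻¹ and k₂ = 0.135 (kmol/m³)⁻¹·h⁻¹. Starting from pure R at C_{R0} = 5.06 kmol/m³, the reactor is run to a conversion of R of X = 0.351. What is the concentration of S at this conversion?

0.999 kmol/m³

C_R = C_{R0}(1−X) = 3.284 kmol/m³.
Along a PFR/batch, dC_S/dC_R = −r_S/(r_S+r_T) = −k₁/(k₁+k₂·C_R).
Integrating from C_{R0} to C_R: C_S = (0.720/0.135)·ln[(0.720+0.135·5.06)/(0.720+0.135·3.28)] = 5.333·ln(1.403/1.163) = 0.9994 kmol/m³.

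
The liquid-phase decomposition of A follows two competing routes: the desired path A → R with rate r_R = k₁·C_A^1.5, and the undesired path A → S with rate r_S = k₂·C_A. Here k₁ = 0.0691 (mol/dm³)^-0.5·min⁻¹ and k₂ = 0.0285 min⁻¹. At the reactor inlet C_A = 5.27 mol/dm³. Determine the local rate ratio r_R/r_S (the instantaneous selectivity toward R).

5.57

S_{R/S} = r_R/r_S = (k₁·C_A^1.5)/(k₂·C_A) = (k₁/k₂)·C_A^0.5.
= (0.0691×5.270^1.5) / (0.0285×5.270) = 0.8360/0.1502 = 5.57.
Since the desired path is higher order in A, keeping C_A high (PFR or concentrated feed) favours R.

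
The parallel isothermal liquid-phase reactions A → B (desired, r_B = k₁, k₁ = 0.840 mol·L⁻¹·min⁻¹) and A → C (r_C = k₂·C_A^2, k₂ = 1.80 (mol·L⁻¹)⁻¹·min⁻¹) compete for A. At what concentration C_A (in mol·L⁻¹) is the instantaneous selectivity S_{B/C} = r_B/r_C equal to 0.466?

S_{B/C} = (k₁/k₂)·C_A^-2 ⇒ C_A = (S·k₂/k₁)^(-0.5).
= (0.466×1.80/0.840)^(-0.5) = (0.9986)^(-0.5) = 1.00 mol·L⁻¹.

1.00 mol·L⁻¹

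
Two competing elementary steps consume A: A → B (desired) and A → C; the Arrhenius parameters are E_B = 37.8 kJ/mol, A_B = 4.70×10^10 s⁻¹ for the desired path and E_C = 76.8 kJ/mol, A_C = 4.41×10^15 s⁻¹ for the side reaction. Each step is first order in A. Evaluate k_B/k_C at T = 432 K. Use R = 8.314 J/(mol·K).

0.554

Since both paths have the same order in A, the concentration cancels and S_{B/C} = k_B/k_C = (A_B/A_C)·exp[(E_C−E_B)/(RT)].
(E_C−E_B)/(RT) = (76.8−37.8)×10³/(8.314×432) = 39000/3592 = 10.86.
k_B/k_C = (4.70×10^10/4.41×10^15)·exp(10.86) = 1.066×10^-5 × 51975 = 0.554.
Since E_B < E_C, lowering the temperature improves selectivity toward B.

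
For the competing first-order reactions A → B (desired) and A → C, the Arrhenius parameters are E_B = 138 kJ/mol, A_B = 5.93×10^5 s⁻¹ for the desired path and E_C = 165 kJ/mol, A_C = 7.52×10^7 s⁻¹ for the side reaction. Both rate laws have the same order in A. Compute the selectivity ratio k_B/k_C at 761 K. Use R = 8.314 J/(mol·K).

0.563

Since both paths have the same order in A, the concentration cancels and S_{B/C} = k_B/k_C = (A_B/A_C)·exp[(E_C−E_B)/(RT)].
(E_C−E_B)/(RT) = (165−138)×10³/(8.314×761) = 27000/6327 = 4.267.
k_B/k_C = (5.93×10^5/7.52×10^7)·exp(4.267) = 0.007886 × 71.34 = 0.563.
Since E_B < E_C, lowering the temperature improves selectivity toward B.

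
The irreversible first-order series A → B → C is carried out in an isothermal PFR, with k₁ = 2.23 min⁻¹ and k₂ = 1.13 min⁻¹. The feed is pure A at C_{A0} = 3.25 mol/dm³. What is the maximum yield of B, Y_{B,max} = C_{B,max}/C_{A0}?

At the optimum, C_{B,max}/C_{A0} = (k₁/k₂)^[k₂/(k₂−k₁)].
= (2.23/1.13)^(1.13/(1.13−2.23)) = (1.973)^(-1.027) = 0.4974.

0.497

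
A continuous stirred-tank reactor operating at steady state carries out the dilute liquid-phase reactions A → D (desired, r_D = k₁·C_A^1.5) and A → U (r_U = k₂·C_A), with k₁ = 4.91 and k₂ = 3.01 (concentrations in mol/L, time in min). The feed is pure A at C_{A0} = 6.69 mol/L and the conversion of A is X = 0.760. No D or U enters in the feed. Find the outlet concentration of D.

Exit C_A = C_{A0}(1−X) = 6.69×0.240 = 1.606 mol/L.
A CSTR operates uniformly at the exit composition, giving r_D = 9.989 and r_U = 4.833 (each k·C_A^n at C_A = 1.606).
Fraction of consumed A going to D: r_D/(r_D+r_U) = 0.6739.
C_D = 0.6739·C_{A0}·X = 0.6739×6.69×0.760 = 3.43 mol/L.

3.43 mol/L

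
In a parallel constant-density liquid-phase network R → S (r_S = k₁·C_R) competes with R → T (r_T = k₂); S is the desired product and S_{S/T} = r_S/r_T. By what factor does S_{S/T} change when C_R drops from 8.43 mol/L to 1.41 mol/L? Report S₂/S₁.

S_{S/T} = (k₁/k₂)·C_R, so S₂/S₁ = (C_{R,2}/C_{R,1}).
= 1.41/8.43 = 0.167.

0.167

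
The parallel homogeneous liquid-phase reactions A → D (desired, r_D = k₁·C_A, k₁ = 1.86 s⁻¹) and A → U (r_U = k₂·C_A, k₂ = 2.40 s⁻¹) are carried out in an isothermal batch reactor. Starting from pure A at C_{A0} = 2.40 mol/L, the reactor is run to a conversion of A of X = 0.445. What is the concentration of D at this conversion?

C_A = C_{A0}(1−X) = 1.332 mol/L.
Both paths are first order in A, so the instantaneous fraction to D is constant: dC_D/d(−C_A) = k₁/(k₁+k₂) = 0.4366.
C_D = 0.4366·(C_{A0}−C_A) = 0.4366×1.068 = 0.466 mol/L.

0.466 mol/L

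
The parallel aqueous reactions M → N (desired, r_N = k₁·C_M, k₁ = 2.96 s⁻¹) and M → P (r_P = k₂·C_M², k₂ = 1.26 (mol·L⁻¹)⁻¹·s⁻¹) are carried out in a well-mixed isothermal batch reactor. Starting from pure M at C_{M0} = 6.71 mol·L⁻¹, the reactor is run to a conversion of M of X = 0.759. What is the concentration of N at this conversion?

C_M = C_{M0}(1−X) = 1.617 mol·L⁻¹.
Along a PFR/batch, dC_N/dC_M = −r_N/(r_N+r_P) = −k₁/(k₁+k₂·C_M).
Integrating from C_{M0} to C_M: C_N = (2.96/1.26)·ln[(2.96+1.26·6.71)/(2.96+1.26·1.62)] = 2.349·ln(11.41/4.998) = 1.940 mol·L⁻¹.

1.94 mol·L⁻¹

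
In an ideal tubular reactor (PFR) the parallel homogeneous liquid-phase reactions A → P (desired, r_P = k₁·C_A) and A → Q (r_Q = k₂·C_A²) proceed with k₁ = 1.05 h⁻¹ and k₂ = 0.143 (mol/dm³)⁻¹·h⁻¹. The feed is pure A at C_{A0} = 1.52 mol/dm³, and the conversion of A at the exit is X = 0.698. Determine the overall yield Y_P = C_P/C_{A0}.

0.616

C_A = C_{A0}(1−X) = 0.4590 mol/dm³.
Along a PFR/batch, dC_P/dC_A = −r_P/(r_P+r_Q) = −k₁/(k₁+k₂·C_A).
Integrating from C_{A0} to C_A: C_P = (1.05/0.143)·ln[(1.05+0.143·1.52)/(1.05+0.143·0.459)] = 7.343·ln(1.267/1.116) = 0.9362 mol/dm³.
Y_P = C_P/C_{A0} = 0.9362/1.52 = 0.616.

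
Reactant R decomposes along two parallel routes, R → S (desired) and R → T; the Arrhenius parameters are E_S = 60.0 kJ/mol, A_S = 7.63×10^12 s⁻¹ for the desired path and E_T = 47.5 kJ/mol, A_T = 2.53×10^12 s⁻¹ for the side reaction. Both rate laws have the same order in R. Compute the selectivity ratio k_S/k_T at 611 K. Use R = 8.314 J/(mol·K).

With equal orders, S_{S/T} = k_S/k_T = (A_S/A_T)·exp[(E_T−E_S)/(RT)].
(E_T−E_S)/(RT) = (47.5−60.0)×10³/(8.314×611) = -12500/5080 = -2.461.
k_S/k_T = (7.63×10^12/2.53×10^12)·exp(-2.461) = 3.016 × 0.08538 = 0.257.

0.257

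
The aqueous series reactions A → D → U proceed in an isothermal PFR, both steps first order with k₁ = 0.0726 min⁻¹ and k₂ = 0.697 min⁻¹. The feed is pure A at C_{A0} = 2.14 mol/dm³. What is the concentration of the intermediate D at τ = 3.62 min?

For first-order series with pure A initially, C_D(τ) = k₁C_{A0}/(k₂−k₁)·(e^(−k₁τ) − e^(−k₂τ)).
e^(−k₁τ) = e^(−0.0726×3.62) = e^(−0.2628) = 0.7689; e^(−k₂τ) = e^(−2.523) = 0.08021.
C_D = 0.0726×2.14/(0.697−0.0726) × (0.7689−0.08021) = 0.2488×0.6887 = 0.1714 mol/dm³.

0.171 mol/dm³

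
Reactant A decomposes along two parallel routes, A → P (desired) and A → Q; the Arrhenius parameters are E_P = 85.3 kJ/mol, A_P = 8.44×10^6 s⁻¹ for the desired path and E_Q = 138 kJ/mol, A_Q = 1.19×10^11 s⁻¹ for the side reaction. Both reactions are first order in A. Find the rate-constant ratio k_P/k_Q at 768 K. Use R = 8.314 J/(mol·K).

k_P/k_Q = (A_P/A_Q)·exp[−(E_P−E_Q)/(RT)] = (A_P/A_Q)·exp[(E_Q−E_P)/(RT)].
(E_Q−E_P)/(RT) = (138−85.3)×10³/(8.314×768) = 52700/6385 = 8.254.
k_P/k_Q = (8.44×10^6/1.19×10^11)·exp(8.254) = 7.092×10^-5 × 3841 = 0.272.

0.272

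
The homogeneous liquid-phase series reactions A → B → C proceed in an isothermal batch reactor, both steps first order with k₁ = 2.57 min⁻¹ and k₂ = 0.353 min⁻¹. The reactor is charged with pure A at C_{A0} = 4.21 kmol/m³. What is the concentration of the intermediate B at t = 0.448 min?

The intermediate concentration in a first-order A→B→C sequence is C_B = k₁C_{A0}(e^(−k₁t) − e^(−k₂t))/(k₂−k₁).
e^(−k₁t) = e^(−2.57×0.448) = e^(−1.151) = 0.3162; e^(−k₂t) = e^(−0.1581) = 0.8537.
C_B = 2.57×4.21/(0.353−2.57) × (0.3162−0.8537) = (-4.880)×(-0.5375) = 2.623 kmol/m³.

2.62 kmol/m³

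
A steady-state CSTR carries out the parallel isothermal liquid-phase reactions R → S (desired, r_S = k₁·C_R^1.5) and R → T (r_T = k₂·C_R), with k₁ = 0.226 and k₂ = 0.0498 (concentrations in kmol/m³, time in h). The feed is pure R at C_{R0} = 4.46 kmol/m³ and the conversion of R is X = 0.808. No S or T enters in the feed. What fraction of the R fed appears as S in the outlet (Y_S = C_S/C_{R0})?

Exit C_R = C_{R0}(1−X) = 4.46×0.192 = 0.8563 kmol/m³.
A CSTR operates uniformly at the exit composition, giving r_S = 0.1791 and r_T = 0.04264 (each k·C_R^n at C_R = 0.8563).
Fraction of consumed R going to S: r_S/(r_S+r_T) = 0.8077.
C_S = 0.8077·C_{R0}·X = 0.8077×4.46×0.808 = 2.91 kmol/m³; Y_S = C_S/C_{R0} = 0.653.

0.653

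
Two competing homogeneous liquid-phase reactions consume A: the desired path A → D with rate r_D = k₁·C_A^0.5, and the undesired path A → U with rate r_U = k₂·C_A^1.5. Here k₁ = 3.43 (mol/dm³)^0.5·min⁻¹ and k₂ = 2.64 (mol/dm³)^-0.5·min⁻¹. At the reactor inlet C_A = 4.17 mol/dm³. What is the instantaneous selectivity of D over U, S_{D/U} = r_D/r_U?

0.312

S_{D/U} = r_D/r_U = (k₁·C_A^0.5)/(k₂·C_A^1.5) = (k₁/k₂)·C_A⁻¹.
= (3.43×4.170^0.5) / (2.64×4.170^1.5) = 7.004/22.48 = 0.312.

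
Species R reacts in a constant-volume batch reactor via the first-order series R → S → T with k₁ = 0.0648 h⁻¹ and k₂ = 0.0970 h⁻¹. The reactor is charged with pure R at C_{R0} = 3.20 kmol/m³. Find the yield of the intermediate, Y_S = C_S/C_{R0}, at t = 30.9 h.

Solving the coupled first-order balances gives C_S(t) = [k₁/(k₂−k₁)]·C_{R0}·(e^(−k₁t) − e^(−k₂t)).
e^(−k₁t) = e^(−0.0648×30.9) = e^(−2.002) = 0.1350; e^(−k₂t) = e^(−2.997) = 0.04992.
C_S = 0.0648×3.20/(0.0970−0.0648) × (0.1350−0.04992) = 6.440×0.08510 = 0.5480 kmol/m³.
Y_S = C_S/C_{R0} = 0.5480/3.20 = 0.171.

0.171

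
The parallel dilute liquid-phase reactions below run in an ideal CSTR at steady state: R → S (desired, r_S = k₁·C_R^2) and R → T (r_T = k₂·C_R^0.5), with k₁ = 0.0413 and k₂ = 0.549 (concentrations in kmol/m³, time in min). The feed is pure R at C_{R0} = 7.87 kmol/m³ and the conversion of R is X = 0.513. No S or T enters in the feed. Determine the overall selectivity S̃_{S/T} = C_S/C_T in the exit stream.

0.564

Exit C_R = C_{R0}(1−X) = 7.87×0.487 = 3.833 kmol/m³.
Rates in a CSTR are evaluated at the outlet concentration: r_S = 0.0413×3.833^2 = 0.6067, r_T = 0.549×3.833^0.5 = 1.075.
Overall selectivity = C_S/C_T = r_Sτ/(r_Tτ) = r_S/r_T = 0.564.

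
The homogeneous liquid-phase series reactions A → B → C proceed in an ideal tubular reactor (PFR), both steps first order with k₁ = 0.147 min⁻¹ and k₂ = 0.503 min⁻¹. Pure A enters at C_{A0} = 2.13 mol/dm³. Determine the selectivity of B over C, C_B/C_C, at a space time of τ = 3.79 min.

Solving the coupled first-order balances gives C_B(τ) = [k₁/(k₂−k₁)]·C_{A0}·(e^(−k₁τ) − e^(−k₂τ)).
e^(−k₁τ) = e^(−0.147×3.79) = e^(−0.5571) = 0.5729; e^(−k₂τ) = e^(−1.906) = 0.1486.
C_B = 0.147×2.13/(0.503−0.147) × (0.5729−0.1486) = 0.8795×0.4242 = 0.3731 mol/dm³.
C_A = C_{A0}e^(−k₁τ) = 1.220 mol/dm³, so C_C = C_{A0}−C_A−C_B = 0.5367 mol/dm³; C_B/C_C = 0.695.

0.695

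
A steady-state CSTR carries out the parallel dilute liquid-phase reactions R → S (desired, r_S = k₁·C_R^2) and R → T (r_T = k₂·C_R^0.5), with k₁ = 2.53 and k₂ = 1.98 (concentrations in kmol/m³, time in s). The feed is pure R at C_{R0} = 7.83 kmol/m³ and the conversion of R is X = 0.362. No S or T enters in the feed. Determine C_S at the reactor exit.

2.65 kmol/m³

Exit C_R = C_{R0}(1−X) = 7.83×0.638 = 4.996 kmol/m³.
Rates in a CSTR are evaluated at the outlet concentration: r_S = 2.53×4.996^2 = 63.14, r_T = 1.98×4.996^0.5 = 4.425.
Fraction of consumed R going to S: r_S/(r_S+r_T) = 0.9345.
C_S = 0.9345·C_{R0}·X = 0.9345×7.83×0.362 = 2.65 kmol/m³.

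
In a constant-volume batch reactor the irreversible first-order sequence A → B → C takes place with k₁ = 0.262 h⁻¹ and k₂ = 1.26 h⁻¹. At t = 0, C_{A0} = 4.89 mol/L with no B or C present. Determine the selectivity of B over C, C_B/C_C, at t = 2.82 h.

0.291

Solving the coupled first-order balances gives C_B(t) = [k₁/(k₂−k₁)]·C_{A0}·(e^(−k₁t) − e^(−k₂t)).
e^(−k₁t) = e^(−0.262×2.82) = e^(−0.7388) = 0.4777; e^(−k₂t) = e^(−3.553) = 0.02863.
C_B = 0.262×4.89/(1.26−0.262) × (0.4777−0.02863) = 1.284×0.4490 = 0.5764 mol/L.
C_A = C_{A0}e^(−k₁t) = 2.336 mol/L, so C_C = C_{A0}−C_A−C_B = 1.978 mol/L; C_B/C_C = 0.291.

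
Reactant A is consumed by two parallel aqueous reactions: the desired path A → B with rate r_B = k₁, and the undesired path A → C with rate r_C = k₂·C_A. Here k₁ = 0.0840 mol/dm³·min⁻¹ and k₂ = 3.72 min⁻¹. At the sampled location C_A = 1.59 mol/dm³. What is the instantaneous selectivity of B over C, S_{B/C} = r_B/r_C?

S_{B/C} = r_B/r_C = (k₁)/(k₂·C_A) = (k₁/k₂)·C_A⁻¹.
= (0.0840) / (3.72×1.590) = 0.08400/5.915 = 0.0142.
The undesired path is higher order in A, so low C_A (CSTR or dilute feed) favours B.

0.0142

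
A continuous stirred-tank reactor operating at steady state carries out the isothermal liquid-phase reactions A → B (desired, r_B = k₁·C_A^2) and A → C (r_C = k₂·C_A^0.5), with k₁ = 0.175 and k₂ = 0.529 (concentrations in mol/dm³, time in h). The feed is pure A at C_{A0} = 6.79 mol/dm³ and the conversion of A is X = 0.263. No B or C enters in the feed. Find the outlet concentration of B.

1.41 mol/dm³

Exit C_A = C_{A0}(1−X) = 6.79×0.737 = 5.004 mol/dm³.
In a CSTR the entire volume is at exit conditions, so r_B = 0.175×5.004^2 = 4.382 and r_C = 0.529×5.004^0.5 = 1.183.
Fraction of consumed A going to B: r_B/(r_B+r_C) = 0.7874.
C_B = 0.7874·C_{A0}·X = 0.7874×6.79×0.263 = 1.41 mol/dm³.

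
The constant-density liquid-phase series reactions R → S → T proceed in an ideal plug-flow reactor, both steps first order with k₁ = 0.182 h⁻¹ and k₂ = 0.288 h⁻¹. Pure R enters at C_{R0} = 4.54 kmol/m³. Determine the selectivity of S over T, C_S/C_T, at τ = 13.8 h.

0.132

The intermediate concentration in a first-order A→B→C sequence is C_S = k₁C_{R0}(e^(−k₁τ) − e^(−k₂τ))/(k₂−k₁).
e^(−k₁τ) = e^(−0.182×13.8) = e^(−2.512) = 0.08114; e^(−k₂τ) = e^(−3.974) = 0.01879.
C_S = 0.182×4.54/(0.288−0.182) × (0.08114−0.01879) = 7.795×0.06235 = 0.4860 kmol/m³.
C_R = C_{R0}e^(−k₁τ) = 0.3684 kmol/m³, so C_T = C_{R0}−C_R−C_S = 3.686 kmol/m³; C_S/C_T = 0.132.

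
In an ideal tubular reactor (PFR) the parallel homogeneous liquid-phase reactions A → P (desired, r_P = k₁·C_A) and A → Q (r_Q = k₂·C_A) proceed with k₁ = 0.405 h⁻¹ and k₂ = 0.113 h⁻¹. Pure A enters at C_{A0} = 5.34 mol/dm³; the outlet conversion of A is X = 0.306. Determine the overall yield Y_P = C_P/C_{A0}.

C_A = C_{A0}(1−X) = 3.706 mol/dm³.
Both paths are first order in A, so the instantaneous fraction to P is constant: dC_P/d(−C_A) = k₁/(k₁+k₂) = 0.7819.
C_P = 0.7819·(C_{A0}−C_A) = 0.7819×1.634 = 1.28 mol/dm³.
Y_P = C_P/C_{A0} = 1.278/5.34 = 0.239.

0.239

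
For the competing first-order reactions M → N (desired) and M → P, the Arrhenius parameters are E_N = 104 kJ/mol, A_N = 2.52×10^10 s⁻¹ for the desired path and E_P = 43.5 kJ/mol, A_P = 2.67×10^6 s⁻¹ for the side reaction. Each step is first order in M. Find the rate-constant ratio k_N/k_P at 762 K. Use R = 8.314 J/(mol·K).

0.672

k_N/k_P = (A_N/A_P)·exp[−(E_N−E_P)/(RT)] = (A_N/A_P)·exp[(E_P−E_N)/(RT)].
(E_P−E_N)/(RT) = (43.5−104)×10³/(8.314×762) = -60500/6335 = -9.550.
k_N/k_P = (2.52×10^10/2.67×10^6)·exp(-9.550) = 9438 × 7.122×10^-5 = 0.672.
Since E_N > E_P, raising the temperature improves selectivity toward N.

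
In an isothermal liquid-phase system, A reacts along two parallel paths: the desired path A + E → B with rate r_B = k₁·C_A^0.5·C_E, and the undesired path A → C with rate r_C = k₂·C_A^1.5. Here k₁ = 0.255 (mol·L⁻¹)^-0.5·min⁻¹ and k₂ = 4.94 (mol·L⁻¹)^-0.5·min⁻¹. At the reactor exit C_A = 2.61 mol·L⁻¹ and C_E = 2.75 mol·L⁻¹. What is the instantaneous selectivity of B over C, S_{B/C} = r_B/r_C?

0.0544

S_{B/C} = r_B/r_C = (k₁·C_A^0.5·C_E)/(k₂·C_A^1.5) = (k₁/k₂)·C_A⁻¹·C_E.
= (0.255×2.610^0.5×2.750) / (4.94×2.610^1.5) = 1.133/20.83 = 0.0544.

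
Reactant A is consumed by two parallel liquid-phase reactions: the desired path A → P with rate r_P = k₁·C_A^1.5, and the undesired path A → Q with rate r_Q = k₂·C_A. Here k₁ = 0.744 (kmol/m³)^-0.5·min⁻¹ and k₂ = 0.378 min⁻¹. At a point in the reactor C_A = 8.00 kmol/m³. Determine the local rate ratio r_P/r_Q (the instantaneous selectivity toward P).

5.57

S_{P/Q} = r_P/r_Q = (k₁·C_A^1.5)/(k₂·C_A) = (k₁/k₂)·C_A^0.5.
= (0.744×8.000^1.5) / (0.378×8.000) = 16.83/3.024 = 5.57.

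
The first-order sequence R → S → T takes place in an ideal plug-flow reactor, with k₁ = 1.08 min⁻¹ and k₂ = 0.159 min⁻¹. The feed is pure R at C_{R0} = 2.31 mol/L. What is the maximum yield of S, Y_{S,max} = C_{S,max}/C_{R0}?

For a first-order series the maximum intermediate yield is C_{S,max}/C_{R0} = (k₁/k₂)^[k₂/(k₂−k₁)].
= (1.08/0.159)^(0.159/(0.159−1.08)) = (6.792)^(-0.1726) = 0.7184.

0.718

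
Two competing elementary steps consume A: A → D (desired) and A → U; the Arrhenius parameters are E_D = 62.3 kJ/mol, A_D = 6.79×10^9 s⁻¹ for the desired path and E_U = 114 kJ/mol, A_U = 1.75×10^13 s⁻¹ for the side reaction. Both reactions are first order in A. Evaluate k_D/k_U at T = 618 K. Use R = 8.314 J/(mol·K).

9.09

With equal orders, S_{D/U} = k_D/k_U = (A_D/A_U)·exp[(E_U−E_D)/(RT)].
(E_U−E_D)/(RT) = (114−62.3)×10³/(8.314×618) = 51700/5138 = 10.06.
k_D/k_U = (6.79×10^9/1.75×10^13)·exp(10.06) = 3.880×10^-4 × 23440 = 9.09.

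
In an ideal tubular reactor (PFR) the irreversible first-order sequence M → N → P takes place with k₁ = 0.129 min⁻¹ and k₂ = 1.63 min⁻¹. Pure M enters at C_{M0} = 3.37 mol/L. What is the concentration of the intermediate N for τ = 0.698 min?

0.172 mol/L

Solving the coupled first-order balances gives C_N(τ) = [k₁/(k₂−k₁)]·C_{M0}·(e^(−k₁τ) − e^(−k₂τ)).
e^(−k₁τ) = e^(−0.129×0.698) = e^(−0.09004) = 0.9139; e^(−k₂τ) = e^(−1.138) = 0.3205.
C_N = 0.129×3.37/(1.63−0.129) × (0.9139−0.3205) = 0.2896×0.5934 = 0.1719 mol/L.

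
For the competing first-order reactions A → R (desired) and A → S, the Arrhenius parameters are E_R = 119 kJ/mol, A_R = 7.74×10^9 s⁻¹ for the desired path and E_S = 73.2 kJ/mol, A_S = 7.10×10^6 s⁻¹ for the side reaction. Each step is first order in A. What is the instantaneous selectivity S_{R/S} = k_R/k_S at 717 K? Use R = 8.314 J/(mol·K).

0.502

k_R/k_S = (A_R/A_S)·exp[−(E_R−E_S)/(RT)] = (A_R/A_S)·exp[(E_S−E_R)/(RT)].
(E_S−E_R)/(RT) = (73.2−119)×10³/(8.314×717) = -45800/5961 = -7.683.
k_R/k_S = (7.74×10^9/7.10×10^6)·exp(-7.683) = 1090 × 4.605×10^-4 = 0.502.
Since E_R > E_S, raising the temperature improves selectivity toward R.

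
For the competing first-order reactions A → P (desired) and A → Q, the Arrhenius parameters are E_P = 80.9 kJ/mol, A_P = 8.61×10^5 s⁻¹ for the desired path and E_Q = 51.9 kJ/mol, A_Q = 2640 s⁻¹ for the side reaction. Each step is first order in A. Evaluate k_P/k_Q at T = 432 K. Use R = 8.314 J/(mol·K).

0.102

Since both paths have the same order in A, the concentration cancels and S_{P/Q} = k_P/k_Q = (A_P/A_Q)·exp[(E_Q−E_P)/(RT)].
(E_Q−E_P)/(RT) = (51.9−80.9)×10³/(8.314×432) = -29000/3592 = -8.074.
k_P/k_Q = (8.61×10^5/2640)·exp(-8.074) = 326.1 × 3.114×10^-4 = 0.102.
Since E_P > E_Q, raising the temperature improves selectivity toward P.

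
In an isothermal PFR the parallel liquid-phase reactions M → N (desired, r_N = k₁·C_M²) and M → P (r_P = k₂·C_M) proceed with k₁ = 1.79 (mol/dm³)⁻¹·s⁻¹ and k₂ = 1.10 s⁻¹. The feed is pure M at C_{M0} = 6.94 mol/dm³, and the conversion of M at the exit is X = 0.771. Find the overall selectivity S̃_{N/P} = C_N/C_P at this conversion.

C_M = C_{M0}(1−X) = 1.589 mol/dm³.
Along a PFR/batch, dC_P/dC_M = −r_P/(r_N+r_P) = −k₂/(k₂+k₁·C_M).
Integrating from C_{M0} to C_M: C_P = (1.10/1.79)·ln[(1.10+1.79·6.94)/(1.10+1.79·1.59)] = 0.6145·ln(13.52/3.945) = 0.7571 mol/dm³.
Then C_N = (C_{M0}−C_M) − C_P = 5.351 − 0.7571 = 4.594 mol/dm³.
S̃_{N/P} = C_N/C_P = 4.594/0.7571 = 6.07.

6.07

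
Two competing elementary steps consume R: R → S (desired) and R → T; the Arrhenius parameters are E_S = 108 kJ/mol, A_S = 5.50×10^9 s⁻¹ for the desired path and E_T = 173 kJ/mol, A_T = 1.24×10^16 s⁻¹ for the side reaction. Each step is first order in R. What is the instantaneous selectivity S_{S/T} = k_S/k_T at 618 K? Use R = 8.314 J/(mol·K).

0.138

With equal orders, S_{S/T} = k_S/k_T = (A_S/A_T)·exp[(E_T−E_S)/(RT)].
(E_T−E_S)/(RT) = (173−108)×10³/(8.314×618) = 65000/5138 = 12.65.
k_S/k_T = (5.50×10^9/1.24×10^16)·exp(12.65) = 4.435×10^-7 × 3.120×10^5 = 0.138.
Since E_S < E_T, lowering the temperature improves selectivity toward S.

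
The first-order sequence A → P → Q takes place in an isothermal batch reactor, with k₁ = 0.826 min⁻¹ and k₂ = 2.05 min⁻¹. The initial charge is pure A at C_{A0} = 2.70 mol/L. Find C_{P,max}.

0.589 mol/L

Evaluating C_P at t_opt = ln(k₂/k₁)/(k₂−k₁) gives C_{P,max}/C_{A0} = (k₁/k₂)^[k₂/(k₂−k₁)].
= (0.826/2.05)^(2.05/(2.05−0.826)) = (0.4029)^(1.675) = 0.2182.
C_{P,max} = 0.2182×2.70 = 0.589 mol/L.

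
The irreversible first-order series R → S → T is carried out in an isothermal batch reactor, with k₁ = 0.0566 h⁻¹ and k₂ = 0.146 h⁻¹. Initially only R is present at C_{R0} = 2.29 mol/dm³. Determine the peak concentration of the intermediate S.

For a first-order series the maximum intermediate yield is C_{S,max}/C_{R0} = (k₁/k₂)^[k₂/(k₂−k₁)].
= (0.0566/0.146)^(0.146/(0.146−0.0566)) = (0.3877)^(1.633) = 0.2128.
C_{S,max} = 0.2128×2.29 = 0.487 mol/dm³.

0.487 mol/dm³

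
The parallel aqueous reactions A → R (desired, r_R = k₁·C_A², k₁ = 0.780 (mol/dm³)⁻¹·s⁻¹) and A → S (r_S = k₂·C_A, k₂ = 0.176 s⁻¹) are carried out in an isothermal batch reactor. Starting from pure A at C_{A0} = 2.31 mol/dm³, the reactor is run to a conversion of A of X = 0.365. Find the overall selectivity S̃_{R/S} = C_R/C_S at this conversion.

8.24

C_A = C_{A0}(1−X) = 1.467 mol/dm³.
Along a PFR/batch, dC_S/dC_A = −r_S/(r_R+r_S) = −k₂/(k₂+k₁·C_A).
Integrating from C_{A0} to C_A: C_S = (0.176/0.780)·ln[(0.176+0.780·2.31)/(0.176+0.780·1.47)] = 0.2256·ln(1.978/1.320) = 0.09121 mol/dm³.
Then C_R = (C_{A0}−C_A) − C_S = 0.8432 − 0.09121 = 0.7519 mol/dm³.
S̃_{R/S} = C_R/C_S = 0.7519/0.09121 = 8.24.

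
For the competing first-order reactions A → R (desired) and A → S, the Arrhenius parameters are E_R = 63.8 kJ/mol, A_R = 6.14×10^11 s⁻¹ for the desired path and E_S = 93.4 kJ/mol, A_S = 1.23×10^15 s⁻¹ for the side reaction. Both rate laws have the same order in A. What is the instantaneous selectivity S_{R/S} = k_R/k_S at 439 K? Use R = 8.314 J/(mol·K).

Since both paths have the same order in A, the concentration cancels and S_{R/S} = k_R/k_S = (A_R/A_S)·exp[(E_S−E_R)/(RT)].
(E_S−E_R)/(RT) = (93.4−63.8)×10³/(8.314×439) = 29600/3650 = 8.110.
k_R/k_S = (6.14×10^11/1.23×10^15)·exp(8.110) = 4.992×10^-4 × 3327 = 1.66.
Since E_R < E_S, lowering the temperature improves selectivity toward R.

1.66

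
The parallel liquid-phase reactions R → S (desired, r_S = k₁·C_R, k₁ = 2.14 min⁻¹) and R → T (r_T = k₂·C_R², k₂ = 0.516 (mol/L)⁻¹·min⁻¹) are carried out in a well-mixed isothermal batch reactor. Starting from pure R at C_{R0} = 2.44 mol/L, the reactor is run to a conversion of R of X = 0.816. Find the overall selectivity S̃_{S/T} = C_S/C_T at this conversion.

C_R = C_{R0}(1−X) = 0.4490 mol/L.
Along a PFR/batch, dC_S/dC_R = −r_S/(r_S+r_T) = −k₁/(k₁+k₂·C_R).
Integrating from C_{R0} to C_R: C_S = (2.14/0.516)·ln[(2.14+0.516·2.44)/(2.14+0.516·0.449)] = 4.147·ln(3.399/2.372) = 1.493 mol/L.
C_T = (C_{R0}−C_R)−C_S = 0.4984 mol/L; S̃_{S/T} = 1.493/0.4984 = 2.99.

2.99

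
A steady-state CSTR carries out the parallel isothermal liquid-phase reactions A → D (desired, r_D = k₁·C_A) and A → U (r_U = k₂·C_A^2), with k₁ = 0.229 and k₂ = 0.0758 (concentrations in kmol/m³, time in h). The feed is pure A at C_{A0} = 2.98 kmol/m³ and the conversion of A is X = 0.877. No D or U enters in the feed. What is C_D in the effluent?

2.33 kmol/m³

Exit C_A = C_{A0}(1−X) = 2.98×0.123 = 0.3665 kmol/m³.
Rates in a CSTR are evaluated at the outlet concentration: r_D = 0.229×0.3665 = 0.08394, r_U = 0.0758×0.3665^2 = 0.01018.
Fraction of consumed A going to D: r_D/(r_D+r_U) = 0.8918.
C_D = 0.8918·C_{A0}·X = 0.8918×2.98×0.877 = 2.33 kmol/m³.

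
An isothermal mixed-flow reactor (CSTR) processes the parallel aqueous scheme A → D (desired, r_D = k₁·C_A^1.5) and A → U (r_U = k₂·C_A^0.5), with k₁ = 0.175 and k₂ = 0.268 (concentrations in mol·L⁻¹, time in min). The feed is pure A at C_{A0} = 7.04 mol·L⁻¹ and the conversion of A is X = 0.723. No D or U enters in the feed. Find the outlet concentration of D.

Exit C_A = C_{A0}(1−X) = 7.04×0.277 = 1.950 mol·L⁻¹.
A CSTR operates uniformly at the exit composition, giving r_D = 0.4766 and r_U = 0.3742 (each k·C_A^n at C_A = 1.950).
Fraction of consumed A going to D: r_D/(r_D+r_U) = 0.5601.
C_D = 0.5601·C_{A0}·X = 0.5601×7.04×0.723 = 2.85 mol·L⁻¹.

2.85 mol·L⁻¹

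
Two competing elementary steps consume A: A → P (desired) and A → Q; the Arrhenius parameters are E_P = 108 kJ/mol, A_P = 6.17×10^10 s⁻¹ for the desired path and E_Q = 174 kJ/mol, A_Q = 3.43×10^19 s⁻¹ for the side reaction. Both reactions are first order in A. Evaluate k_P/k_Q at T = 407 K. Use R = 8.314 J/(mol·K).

0.532

k_P/k_Q = (A_P/A_Q)·exp[−(E_P−E_Q)/(RT)] = (A_P/A_Q)·exp[(E_Q−E_P)/(RT)].
(E_Q−E_P)/(RT) = (174−108)×10³/(8.314×407) = 66000/3384 = 19.50.
k_P/k_Q = (6.17×10^10/3.43×10^19)·exp(19.50) = 1.799×10^-9 × 2.957×10^8 = 0.532.
Since E_P < E_Q, lowering the temperature improves selectivity toward P.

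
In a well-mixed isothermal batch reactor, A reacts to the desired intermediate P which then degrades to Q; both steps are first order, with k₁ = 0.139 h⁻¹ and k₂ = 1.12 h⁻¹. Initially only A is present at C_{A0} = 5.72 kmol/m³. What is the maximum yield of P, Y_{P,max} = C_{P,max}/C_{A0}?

For a first-order series the maximum intermediate yield is C_{P,max}/C_{A0} = (k₁/k₂)^[k₂/(k₂−k₁)].
= (0.139/1.12)^(1.12/(1.12−0.139)) = (0.1241)^(1.142) = 0.09234.

0.0923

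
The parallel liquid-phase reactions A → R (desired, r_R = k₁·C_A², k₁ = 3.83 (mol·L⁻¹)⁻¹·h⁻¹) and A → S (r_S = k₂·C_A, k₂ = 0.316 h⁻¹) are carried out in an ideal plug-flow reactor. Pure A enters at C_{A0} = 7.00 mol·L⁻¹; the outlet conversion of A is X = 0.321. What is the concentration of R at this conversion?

2.22 mol·L⁻¹

C_A = C_{A0}(1−X) = 4.753 mol·L⁻¹.
Along a PFR/batch, dC_S/dC_A = −r_S/(r_R+r_S) = −k₂/(k₂+k₁·C_A).
Integrating from C_{A0} to C_A: C_S = (0.316/3.83)·ln[(0.316+3.83·7.00)/(0.316+3.83·4.75)] = 0.08251·ln(27.13/18.52) = 0.03149 mol·L⁻¹.
Then C_R = (C_{A0}−C_A) − C_S = 2.247 − 0.03149 = 2.216 mol·L⁻¹.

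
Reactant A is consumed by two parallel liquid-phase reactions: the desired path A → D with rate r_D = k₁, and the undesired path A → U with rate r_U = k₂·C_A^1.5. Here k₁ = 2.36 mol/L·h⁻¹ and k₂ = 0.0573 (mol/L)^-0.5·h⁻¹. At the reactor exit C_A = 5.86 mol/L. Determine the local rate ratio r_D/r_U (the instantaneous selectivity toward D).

S_{D/U} = r_D/r_U = (k₁)/(k₂·C_A^1.5) = (k₁/k₂)·C_A^-1.5.
= (2.36) / (0.0573×5.860^1.5) = 2.360/0.8128 = 2.90.
The undesired path is higher order in A, so low C_A (CSTR or dilute feed) favours D.

2.90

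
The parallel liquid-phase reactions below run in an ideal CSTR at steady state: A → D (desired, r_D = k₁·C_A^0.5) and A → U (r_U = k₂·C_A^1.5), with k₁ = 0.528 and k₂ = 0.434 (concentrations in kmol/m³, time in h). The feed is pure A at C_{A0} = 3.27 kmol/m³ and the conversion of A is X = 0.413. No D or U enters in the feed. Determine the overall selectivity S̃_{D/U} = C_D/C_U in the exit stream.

Exit C_A = C_{A0}(1−X) = 3.27×0.587 = 1.919 kmol/m³.
A CSTR operates uniformly at the exit composition, giving r_D = 0.7315 and r_U = 1.154 (each k·C_A^n at C_A = 1.919).
Overall selectivity = C_D/C_U = r_Dτ/(r_Uτ) = r_D/r_U = 0.634.

0.634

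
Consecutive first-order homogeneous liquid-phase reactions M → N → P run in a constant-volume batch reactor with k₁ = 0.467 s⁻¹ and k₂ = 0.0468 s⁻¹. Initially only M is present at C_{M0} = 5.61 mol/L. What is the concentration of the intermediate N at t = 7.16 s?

4.24 mol/L

The intermediate concentration in a first-order A→B→C sequence is C_N = k₁C_{M0}(e^(−k₁t) − e^(−k₂t))/(k₂−k₁).
e^(−k₁t) = e^(−0.467×7.16) = e^(−3.344) = 0.03531; e^(−k₂t) = e^(−0.3351) = 0.7153.
C_N = 0.467×5.61/(0.0468−0.467) × (0.03531−0.7153) = (-6.235)×(-0.6800) = 4.239 mol/L.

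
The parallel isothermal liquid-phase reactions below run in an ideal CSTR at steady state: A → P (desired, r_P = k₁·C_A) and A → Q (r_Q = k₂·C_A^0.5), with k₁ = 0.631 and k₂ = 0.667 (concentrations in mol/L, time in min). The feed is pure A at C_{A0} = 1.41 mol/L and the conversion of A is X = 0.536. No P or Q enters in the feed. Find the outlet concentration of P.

0.328 mol/L

Exit C_A = C_{A0}(1−X) = 1.41×0.464 = 0.6542 mol/L.
Rates in a CSTR are evaluated at the outlet concentration: r_P = 0.631×0.6542 = 0.4128, r_Q = 0.667×0.6542^0.5 = 0.5395.
Fraction of consumed A going to P: r_P/(r_P+r_Q) = 0.4335.
C_P = 0.4335·C_{A0}·X = 0.4335×1.41×0.536 = 0.328 mol/L.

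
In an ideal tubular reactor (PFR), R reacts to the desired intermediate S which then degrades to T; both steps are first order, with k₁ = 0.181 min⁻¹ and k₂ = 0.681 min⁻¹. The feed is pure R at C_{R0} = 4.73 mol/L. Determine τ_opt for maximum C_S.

For first-order series the maximum of C_S occurs at τ_opt = ln(k₂/k₁)/(k₂−k₁).
= ln(0.681/0.181)/(0.681−0.181) = ln(3.762)/0.5000 = 1.325/0.5000 = 2.65 min.

2.65 min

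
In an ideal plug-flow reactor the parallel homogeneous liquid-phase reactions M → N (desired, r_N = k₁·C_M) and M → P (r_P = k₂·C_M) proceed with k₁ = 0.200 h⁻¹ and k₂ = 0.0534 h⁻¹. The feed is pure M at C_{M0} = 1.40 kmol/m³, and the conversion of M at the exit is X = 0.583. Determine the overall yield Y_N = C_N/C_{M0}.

0.460

C_M = C_{M0}(1−X) = 0.5838 kmol/m³.
Both paths are first order in M, so the instantaneous fraction to N is constant: dC_N/d(−C_M) = k₁/(k₁+k₂) = 0.7893.
C_N = 0.7893·(C_{M0}−C_M) = 0.7893×0.8162 = 0.644 kmol/m³.
Y_N = C_N/C_{M0} = 0.6442/1.40 = 0.460.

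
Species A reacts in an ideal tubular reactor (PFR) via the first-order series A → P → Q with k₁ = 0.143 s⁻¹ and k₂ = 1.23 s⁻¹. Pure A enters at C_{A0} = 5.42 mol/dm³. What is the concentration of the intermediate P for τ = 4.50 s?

0.372 mol/dm³

Solving the coupled first-order balances gives C_P(τ) = [k₁/(k₂−k₁)]·C_{A0}·(e^(−k₁τ) − e^(−k₂τ)).
e^(−k₁τ) = e^(−0.143×4.50) = e^(−0.6435) = 0.5255; e^(−k₂τ) = e^(−5.535) = 0.003946.
C_P = 0.143×5.42/(1.23−0.143) × (0.5255−0.003946) = 0.7130×0.5215 = 0.3718 mol/dm³.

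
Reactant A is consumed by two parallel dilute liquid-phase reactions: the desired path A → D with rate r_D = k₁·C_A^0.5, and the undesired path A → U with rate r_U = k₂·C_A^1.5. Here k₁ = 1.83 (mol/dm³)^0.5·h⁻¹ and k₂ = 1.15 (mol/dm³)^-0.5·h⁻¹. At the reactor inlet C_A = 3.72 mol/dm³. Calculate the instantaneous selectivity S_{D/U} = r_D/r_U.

0.428

S_{D/U} = r_D/r_U = (k₁·C_A^0.5)/(k₂·C_A^1.5) = (k₁/k₂)·C_A⁻¹.
= (1.83×3.720^0.5) / (1.15×3.720^1.5) = 3.530/8.251 = 0.428.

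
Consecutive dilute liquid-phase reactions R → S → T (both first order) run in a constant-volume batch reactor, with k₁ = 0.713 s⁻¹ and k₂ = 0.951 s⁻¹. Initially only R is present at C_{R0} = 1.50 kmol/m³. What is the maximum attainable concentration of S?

0.475 kmol/m³

At the optimum, C_{S,max}/C_{R0} = (k₁/k₂)^[k₂/(k₂−k₁)].
= (0.713/0.951)^(0.951/(0.951−0.713)) = (0.7497)^(3.996) = 0.3163.
C_{S,max} = 0.3163×1.50 = 0.475 kmol/m³.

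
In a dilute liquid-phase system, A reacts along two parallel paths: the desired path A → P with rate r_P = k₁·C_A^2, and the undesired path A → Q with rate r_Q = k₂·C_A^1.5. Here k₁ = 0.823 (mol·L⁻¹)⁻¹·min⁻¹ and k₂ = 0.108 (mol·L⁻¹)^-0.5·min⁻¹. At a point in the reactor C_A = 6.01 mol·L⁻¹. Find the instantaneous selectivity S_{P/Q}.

18.7

S_{P/Q} = r_P/r_Q = (k₁·C_A^2)/(k₂·C_A^1.5) = (k₁/k₂)·C_A^0.5.
= (0.823×6.010^2) / (0.108×6.010^1.5) = 29.73/1.591 = 18.7.
Since the desired path is higher order in A, keeping C_A high (PFR or concentrated feed) favours P.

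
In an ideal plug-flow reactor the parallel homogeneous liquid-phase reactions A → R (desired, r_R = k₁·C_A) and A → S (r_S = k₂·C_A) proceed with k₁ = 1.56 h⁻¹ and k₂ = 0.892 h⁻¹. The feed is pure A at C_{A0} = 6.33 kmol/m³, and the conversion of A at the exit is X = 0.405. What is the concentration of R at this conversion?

C_A = C_{A0}(1−X) = 3.766 kmol/m³.
Both paths are first order in A, so the instantaneous fraction to R is constant: dC_R/d(−C_A) = k₁/(k₁+k₂) = 0.6362.
C_R = 0.6362·(C_{A0}−C_A) = 0.6362×2.564 = 1.63 kmol/m³.

1.63 kmol/m³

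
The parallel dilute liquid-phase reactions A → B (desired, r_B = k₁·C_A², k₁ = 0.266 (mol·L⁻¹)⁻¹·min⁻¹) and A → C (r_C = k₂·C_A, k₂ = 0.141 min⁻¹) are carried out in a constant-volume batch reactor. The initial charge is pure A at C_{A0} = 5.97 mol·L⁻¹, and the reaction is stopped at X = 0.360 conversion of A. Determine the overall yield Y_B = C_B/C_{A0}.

C_A = C_{A0}(1−X) = 3.821 mol·L⁻¹.
Along a PFR/batch, dC_C/dC_A = −r_C/(r_B+r_C) = −k₂/(k₂+k₁·C_A).
Integrating from C_{A0} to C_A: C_C = (0.141/0.266)·ln[(0.141+0.266·5.97)/(0.141+0.266·3.82)] = 0.5301·ln(1.729/1.157) = 0.2128 mol·L⁻¹.
Then C_B = (C_{A0}−C_A) − C_C = 2.149 − 0.2128 = 1.936 mol·L⁻¹.
Y_B = C_B/C_{A0} = 1.936/5.97 = 0.324.

0.324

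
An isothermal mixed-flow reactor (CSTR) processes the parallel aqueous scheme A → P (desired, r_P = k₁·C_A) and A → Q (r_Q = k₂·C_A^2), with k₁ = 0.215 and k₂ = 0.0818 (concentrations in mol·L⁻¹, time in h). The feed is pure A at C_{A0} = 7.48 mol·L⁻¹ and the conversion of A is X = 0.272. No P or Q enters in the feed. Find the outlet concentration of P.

0.662 mol·L⁻¹

Exit C_A = C_{A0}(1−X) = 7.48×0.728 = 5.445 mol·L⁻¹.
In a CSTR the entire volume is at exit conditions, so r_P = 0.215×5.445 = 1.171 and r_Q = 0.0818×5.445^2 = 2.426.
Fraction of consumed A going to P: r_P/(r_P+r_Q) = 0.3255.
C_P = 0.3255·C_{A0}·X = 0.3255×7.48×0.272 = 0.662 mol·L⁻¹.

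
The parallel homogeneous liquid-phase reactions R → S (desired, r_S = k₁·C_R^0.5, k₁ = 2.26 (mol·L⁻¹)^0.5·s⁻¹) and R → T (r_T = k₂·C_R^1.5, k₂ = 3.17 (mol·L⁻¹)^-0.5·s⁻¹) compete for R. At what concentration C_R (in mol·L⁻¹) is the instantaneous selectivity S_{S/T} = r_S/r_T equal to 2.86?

0.249 mol·L⁻¹

S_{S/T} = (k₁/k₂)·C_R⁻¹ ⇒ C_R = (S·k₂/k₁)^(-1).
= (2.86×3.17/2.26)^(-1) = (4.012)^(-1) = 0.249 mol·L⁻¹.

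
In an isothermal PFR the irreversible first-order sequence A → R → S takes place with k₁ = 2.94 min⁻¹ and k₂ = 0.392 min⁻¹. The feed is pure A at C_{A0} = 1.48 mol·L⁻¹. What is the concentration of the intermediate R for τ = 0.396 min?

Solving the coupled first-order balances gives C_R(τ) = [k₁/(k₂−k₁)]·C_{A0}·(e^(−k₁τ) − e^(−k₂τ)).
e^(−k₁τ) = e^(−2.94×0.396) = e^(−1.164) = 0.3122; e^(−k₂τ) = e^(−0.1552) = 0.8562.
C_R = 2.94×1.48/(0.392−2.94) × (0.3122−0.8562) = (-1.708)×(-0.5441) = 0.9291 mol·L⁻¹.

0.929 mol·L⁻¹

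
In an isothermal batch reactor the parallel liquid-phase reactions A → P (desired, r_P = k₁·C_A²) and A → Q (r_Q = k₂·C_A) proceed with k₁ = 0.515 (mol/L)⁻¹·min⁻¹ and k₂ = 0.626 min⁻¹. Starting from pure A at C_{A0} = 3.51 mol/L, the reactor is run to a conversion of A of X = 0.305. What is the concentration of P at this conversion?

C_A = C_{A0}(1−X) = 2.439 mol/L.
Along a PFR/batch, dC_Q/dC_A = −r_Q/(r_P+r_Q) = −k₂/(k₂+k₁·C_A).
Integrating from C_{A0} to C_A: C_Q = (0.626/0.515)·ln[(0.626+0.515·3.51)/(0.626+0.515·2.44)] = 1.216·ln(2.434/1.882) = 0.3123 mol/L.
Then C_P = (C_{A0}−C_A) − C_Q = 1.071 − 0.3123 = 0.7583 mol/L.

0.758 mol/L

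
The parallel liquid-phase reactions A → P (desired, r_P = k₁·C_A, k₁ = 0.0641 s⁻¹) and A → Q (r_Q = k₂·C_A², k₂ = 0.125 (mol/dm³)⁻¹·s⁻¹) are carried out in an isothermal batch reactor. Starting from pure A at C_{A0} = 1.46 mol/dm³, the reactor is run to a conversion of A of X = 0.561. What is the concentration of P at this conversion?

0.275 mol/dm³

C_A = C_{A0}(1−X) = 0.6409 mol/dm³.
Along a PFR/batch, dC_P/dC_A = −r_P/(r_P+r_Q) = −k₁/(k₁+k₂·C_A).
Integrating from C_{A0} to C_A: C_P = (0.0641/0.125)·ln[(0.0641+0.125·1.46)/(0.0641+0.125·0.641)] = 0.5128·ln(0.2466/0.1442) = 0.2751 mol/dm³.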